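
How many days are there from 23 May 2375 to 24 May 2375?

1

Within May 2375: 24 − 23 = 1 day.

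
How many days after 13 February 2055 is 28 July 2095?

14775

Day-of-year of February 13, 2055: 44.
Day-of-year of July 28, 2095: 209.
2055 has 365 days, so 365 − 44 = 321 days remain in 2055.
Full years 2056–2094: 29 common + 10 leap = 29×365 + 10×366 = 14245 days.
Total: 321 + 14245 + 209 = 14775 days.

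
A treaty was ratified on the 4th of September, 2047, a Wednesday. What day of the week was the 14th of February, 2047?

Count forward from the earlier date (February 14, 2047) to the later (September 4, 2047):
February 2047: 28 − 14 = 14 days remain (2047 is not a leap year, so February has 28 days).
Then March (31), April (30), May (31), June (30), July (31), August (31): 31 + 30 + 31 + 30 + 31 + 31 = 184 days.
September 1–4, 2047: 4 days.
Total: 14 + 184 + 4 = 202 days.
202 mod 7 = 6, so 6 days before Wednesday is Thursday.

Thursday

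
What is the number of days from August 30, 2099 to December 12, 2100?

August 30, 2099 → August 30, 2100: 365 days (2100 is not a leap year (divisible by 100 but not 400)).
August 2100: 31 − 30 = 1 day remains.
Then September (30), October (31), November (30): 30 + 31 + 30 = 91 days.
December 1–12, 2100: 12 days.
Residual: 104 days.
Total: 469 days.

469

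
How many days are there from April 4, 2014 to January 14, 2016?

April 4, 2014 → April 4, 2015: 365 days.
April 2015: 30 − 4 = 26 days remain.
Then May (31), June (30), July (31), August (31), September (30), October (31), November (30), December (31): 31 + 30 + 31 + 31 + 30 + 31 + 30 + 31 = 245 days.
January 1–14, 2016: 14 days.
Residual: 285 days.
Total: 650 days.

650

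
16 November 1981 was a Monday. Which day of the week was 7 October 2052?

From November 16, 1981 to November 16, 2051: 70 years, of which 17 contain a Feb 29 — 53×365 + 17×366 = 25567 days.
(2000 is a leap year (divisible by 400).)
November 2051: 30 − 16 = 14 days remain.
Then 10 full months totalling 305 days.
October 1–7, 2052: 7 days.
Residual: 326 days.
Total: 25893 days.
25893 is a multiple of 7, so 7 October 2052 falls on the same weekday: Monday.

Monday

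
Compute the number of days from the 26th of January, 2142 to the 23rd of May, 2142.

117

January 2142: 31 − 26 = 5 days remain.
Then February 2142 (28), March (31), April (30): 28 + 31 + 30 = 89 days.
May 1–23, 2142: 23 days.
Total: 5 + 89 + 23 = 117 days.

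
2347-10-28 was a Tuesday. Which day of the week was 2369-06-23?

Day-of-year of October 28, 2347: 301.
Day-of-year of June 23, 2369: 174.
2347 has 365 days, so 365 − 301 = 64 days remain in 2347.
Full years 2348–2368: 15 common + 6 leap = 15×365 + 6×366 = 7671 days.
Total: 64 + 7671 + 174 = 7909 days.
7909 mod 7 = 6, so 6 days after Tuesday is Monday.

Monday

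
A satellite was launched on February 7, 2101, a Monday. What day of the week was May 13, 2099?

Wednesday

Count forward from the earlier date (May 13, 2099) to the later (February 7, 2101):
Day-of-year of May 13, 2099: 133.
Day-of-year of February 7, 2101: 38.
2099 has 365 days, so 365 − 133 = 232 days remain in 2099.
Full years: 2100: 365. Sum = 365.
Total: 232 + 365 + 38 = 635 days.
635 mod 7 = 5, so 5 days before Monday is Wednesday.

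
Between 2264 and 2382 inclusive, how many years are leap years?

Years divisible by 4: 2264, 2268, …, 2380 — 30 in all.
Of these, 2300 is divisible by 100 but not 400, so not leap.
Leap years: 30 − 1 = 29.

29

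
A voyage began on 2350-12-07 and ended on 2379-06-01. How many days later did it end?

Day-of-year of December 7, 2350: 341.
Day-of-year of June 1, 2379: 152.
2350 has 365 days, so 365 − 341 = 24 days remain in 2350.
Full years 2351–2378: 21 common + 7 leap = 21×365 + 7×366 = 10227 days.
Total: 24 + 10227 + 152 = 10403 days.

10403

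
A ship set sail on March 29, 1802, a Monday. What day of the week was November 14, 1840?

Saturday

Day-of-year of March 29, 1802: 88.
Day-of-year of November 14, 1840: 319.
1802 has 365 days, so 365 − 88 = 277 days remain in 1802.
Full years 1803–1839: 28 common + 9 leap = 28×365 + 9×366 = 13514 days.
Total: 277 + 13514 + 319 = 14110 days.
14110 mod 7 = 5, so 5 days after Monday is Saturday.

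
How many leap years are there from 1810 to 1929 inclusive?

Years divisible by 4: 1812, 1816, …, 1928 — 30 in all.
Of these, 1900 is divisible by 100 but not 400, so not leap.
Leap years: 30 − 1 = 29.

29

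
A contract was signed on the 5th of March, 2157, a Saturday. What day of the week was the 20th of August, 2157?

March 2157: 31 − 5 = 26 days remain.
Then April (30), May (31), June (30), July (31): 30 + 31 + 30 + 31 = 122 days.
August 1–20, 2157: 20 days.
Total: 26 + 122 + 20 = 168 days.
168 is a multiple of 7, so the 20th of August, 2157 falls on the same weekday: Saturday.

Saturday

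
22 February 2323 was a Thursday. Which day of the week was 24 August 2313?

Sunday

Count forward from the earlier date (August 24, 2313) to the later (February 22, 2323):
Day-of-year of August 24, 2313: 236.
Day-of-year of February 22, 2323: 53.
2313 has 365 days, so 365 − 236 = 129 days remain in 2313.
Full years 2314–2322: 7 common + 2 leap = 7×365 + 2×366 = 3287 days.
Total: 129 + 3287 + 53 = 3469 days.
3469 mod 7 = 4, so 4 days before Thursday is Sunday.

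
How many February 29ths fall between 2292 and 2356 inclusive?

16

Years divisible by 4: 2292, 2296, …, 2356 — 17 in all.
Of these, 2300 is divisible by 100 but not 400, so not leap.
Leap years: 17 − 1 = 16.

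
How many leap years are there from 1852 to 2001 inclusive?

Years divisible by 4: 1852, 1856, …, 2000 — 38 in all.
Of these, 1900 is divisible by 100 but not 400, so not leap.
2000 is divisible by 400, so still leap.
Leap years: 38 − 1 = 37.

37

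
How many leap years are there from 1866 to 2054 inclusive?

46

Years divisible by 4: 1868, 1872, …, 2052 — 47 in all.
Of these, 1900 is divisible by 100 but not 400, so not leap.
2000 is divisible by 400, so still leap.
Leap years: 47 − 1 = 46.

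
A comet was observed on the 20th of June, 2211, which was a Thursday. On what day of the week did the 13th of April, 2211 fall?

Saturday

Count forward from the earlier date (April 13, 2211) to the later (June 20, 2211):
April 2211: 30 − 13 = 17 days remain.
Then May (31): 31 days.
June 1–20, 2211: 20 days.
Total: 17 + 31 + 20 = 68 days.
68 mod 7 = 5, so 5 days before Thursday is Saturday.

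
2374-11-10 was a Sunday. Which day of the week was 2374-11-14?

Thursday

Within November 2374: 14 − 10 = 4 days.
4 mod 7 = 4, so 4 days after Sunday is Thursday.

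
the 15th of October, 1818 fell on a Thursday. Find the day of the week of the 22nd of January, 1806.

Count forward from the earlier date (January 22, 1806) to the later (October 15, 1818):
From January 22, 1806 to January 22, 1818: 12 years, of which 3 contain a Feb 29 — 9×365 + 3×366 = 4383 days.
January 1818: 31 − 22 = 9 days remain.
Then February 1818 (28), March (31), April (30), May (31), June (30), July (31), August (31), September (30): 28 + 31 + 30 + 31 + 30 + 31 + 31 + 30 = 242 days.
October 1–15, 1818: 15 days.
Residual: 266 days.
Total: 4649 days.
4649 mod 7 = 1, so 1 day before Thursday is Wednesday.

Wednesday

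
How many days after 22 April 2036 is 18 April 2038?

Day-of-year of April 22, 2036: 113.
Day-of-year of April 18, 2038: 108.
2036 has 366 days, so 366 − 113 = 253 days remain in 2036.
Full years: 2037: 365. Sum = 365.
Total: 253 + 365 + 108 = 726 days.

726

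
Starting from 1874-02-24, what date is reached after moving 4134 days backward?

1862-10-31

Count 4134 days before February 24, 1874:
From October 31, 1862 to October 31, 1873: 11 years, of which 3 contain a Feb 29 — 8×365 + 3×366 = 4018 days.
October 1873: 31 − 31 = 0 days remain.
Then November (30), December (31), January (31): 30 + 31 + 31 = 92 days.
February 1–24, 1874: 24 days (1874 is not a leap year).
Residual: 116 days.
Total: 4134 days.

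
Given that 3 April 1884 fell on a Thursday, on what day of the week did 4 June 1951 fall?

Day-of-year of April 3, 1884: 94.
Day-of-year of June 4, 1951: 155.
1884 has 366 days, so 366 − 94 = 272 days remain in 1884.
Full years 1885–1950: 51 common + 15 leap = 51×365 + 15×366 = 24105 days.
Total: 272 + 24105 + 155 = 24532 days.
24532 mod 7 = 4, so 4 days after Thursday is Monday.

Monday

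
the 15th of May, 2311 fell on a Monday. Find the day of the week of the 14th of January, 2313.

May 2311: 31 − 15 = 16 days remain.
Then 19 full months totalling 580 days.
January 1–14, 2313: 14 days.
Total: 16 + 580 + 14 = 610 days.
610 mod 7 = 1, so 1 day after Monday is Tuesday.

Tuesday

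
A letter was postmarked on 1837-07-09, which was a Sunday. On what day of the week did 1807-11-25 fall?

Wednesday

Count forward from the earlier date (November 25, 1807) to the later (July 9, 1837):
From November 25, 1807 to November 25, 1836: 29 years, of which 8 contain a Feb 29 — 21×365 + 8×366 = 10593 days.
November 1836: 30 − 25 = 5 days remain.
Then December (31), January (31), February 1837 (28), March (31), April (30), May (31), June (30): 31 + 31 + 28 + 31 + 30 + 31 + 30 = 212 days.
July 1–9, 1837: 9 days.
Residual: 226 days.
Total: 10819 days.
10819 mod 7 = 4, so 4 days before Sunday is Wednesday.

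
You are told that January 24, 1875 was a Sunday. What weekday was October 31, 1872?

Thursday

Count forward from the earlier date (October 31, 1872) to the later (January 24, 1875):
Day-of-year of October 31, 1872: 305.
Day-of-year of January 24, 1875: 24.
1872 has 366 days, so 366 − 305 = 61 days remain in 1872.
Full years: 1873: 365; 1874: 365. Sum = 730.
Total: 61 + 730 + 24 = 815 days.
815 mod 7 = 3, so 3 days before Sunday is Thursday.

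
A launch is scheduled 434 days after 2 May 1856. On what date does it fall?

10 July 1857

Count 434 days after May 2, 1856:
Day-of-year of May 2, 1856: 123.
Day-of-year of July 10, 1857: 191.
1856 has 366 days, so 366 − 123 = 243 days remain in 1856.
Total: 243 + 191 = 434 days.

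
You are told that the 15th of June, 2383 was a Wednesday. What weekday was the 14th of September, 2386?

June 15, 2383 → June 15, 2384: 366 days (2384 is a leap year).
June 15, 2384 → June 15, 2385: 365 days.
June 15, 2385 → June 15, 2386: 365 days.
June 2386: 30 − 15 = 15 days remain.
Then July (31), August (31): 31 + 31 = 62 days.
September 1–14, 2386: 14 days.
Residual: 91 days.
Total: 1187 days.
1187 mod 7 = 4, so 4 days after Wednesday is Sunday.

Sunday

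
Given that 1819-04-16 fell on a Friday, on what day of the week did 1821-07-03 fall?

Tuesday

April 16, 1819 → April 16, 1820: 366 days (1820 is a leap year).
April 16, 1820 → April 16, 1821: 365 days.
April 1821: 30 − 16 = 14 days remain.
Then May (31), June (30): 31 + 30 = 61 days.
July 1–3, 1821: 3 days.
Residual: 78 days.
Total: 809 days.
809 mod 7 = 4, so 4 days after Friday is Tuesday.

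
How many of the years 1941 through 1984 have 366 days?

Years divisible by 4 in [1941, 1984]: 1944, 1948, 1952, 1956, 1960, 1964, 1968, 1972, 1976, 1980, 1984.
No century exceptions apply. Count: 11.

11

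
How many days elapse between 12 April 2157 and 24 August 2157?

April 2157: 30 − 12 = 18 days remain.
Then May (31), June (30), July (31): 31 + 30 + 31 = 92 days.
August 1–24, 2157: 24 days.
Total: 18 + 92 + 24 = 134 days.

134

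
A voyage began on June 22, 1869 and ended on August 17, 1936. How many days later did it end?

24527

From June 22, 1869 to June 22, 1936: 67 years, of which 16 contain a Feb 29 — 51×365 + 16×366 = 24471 days.
(1900 is not a leap year (divisible by 100 but not 400).)
June 1936: 30 − 22 = 8 days remain.
Then July (31): 31 days.
August 1–17, 1936: 17 days.
Residual: 56 days.
Total: 24527 days.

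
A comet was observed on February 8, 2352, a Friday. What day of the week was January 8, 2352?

Count forward from the earlier date (January 8, 2352) to the later (February 8, 2352):
January 2352: 31 − 8 = 23 days remain.
February 1–8, 2352: 8 days (2352 is a leap year).
Total: 23 + 8 = 31 days.
31 mod 7 = 3, so 3 days before Friday is Tuesday.

Tuesday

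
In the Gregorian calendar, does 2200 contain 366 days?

2200 is not a leap year (divisible by 100 but not 400).

No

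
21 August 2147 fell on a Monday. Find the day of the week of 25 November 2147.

August 2147: 31 − 21 = 10 days remain.
Then September (30), October (31): 30 + 31 = 61 days.
November 1–25, 2147: 25 days.
Total: 10 + 61 + 25 = 96 days.
96 mod 7 = 5, so 5 days after Monday is Saturday.

Saturday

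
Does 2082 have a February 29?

No

2082 is not a leap year.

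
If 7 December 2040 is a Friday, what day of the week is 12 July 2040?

Thursday

Count forward from the earlier date (July 12, 2040) to the later (December 7, 2040):
July 2040: 31 − 12 = 19 days remain.
Then August (31), September (30), October (31), November (30): 31 + 30 + 31 + 30 = 122 days.
December 1–7, 2040: 7 days.
Total: 19 + 122 + 7 = 148 days.
148 mod 7 = 1, so 1 day before Friday is Thursday.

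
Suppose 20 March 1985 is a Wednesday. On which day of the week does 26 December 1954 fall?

Sunday

Count forward from the earlier date (December 26, 1954) to the later (March 20, 1985):
Day-of-year of December 26, 1954: 360.
Day-of-year of March 20, 1985: 79.
1954 has 365 days, so 365 − 360 = 5 days remain in 1954.
Full years 1955–1984: 22 common + 8 leap = 22×365 + 8×366 = 10958 days.
Total: 5 + 10958 + 79 = 11042 days.
11042 mod 7 = 3, so 3 days before Wednesday is Sunday.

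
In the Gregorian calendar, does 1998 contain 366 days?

1998 is not a leap year.

No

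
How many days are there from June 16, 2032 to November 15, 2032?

June 2032: 30 − 16 = 14 days remain.
Then July (31), August (31), September (30), October (31): 31 + 31 + 30 + 31 = 123 days.
November 1–15, 2032: 15 days.
Total: 14 + 123 + 15 = 152 days.

152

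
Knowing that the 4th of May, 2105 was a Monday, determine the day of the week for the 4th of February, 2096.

Count forward from the earlier date (February 4, 2096) to the later (May 4, 2105):
Day-of-year of February 4, 2096: 35.
Day-of-year of May 4, 2105: 124.
2096 has 366 days, so 366 − 35 = 331 days remain in 2096.
Full years 2097–2104: 7 common + 1 leap = 7×365 + 1×366 = 2921 days.
Total: 331 + 2921 + 124 = 3376 days.
3376 mod 7 = 2, so 2 days before Monday is Saturday.

Saturday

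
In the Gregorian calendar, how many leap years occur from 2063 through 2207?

Years divisible by 4: 2064, 2068, …, 2204 — 36 in all.
Of these, 2100, 2200 are divisible by 100 but not 400, so not leap.
Leap years: 36 − 2 = 34.

34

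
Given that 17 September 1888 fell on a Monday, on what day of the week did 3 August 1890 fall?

Sunday

September 1888: 30 − 17 = 13 days remain.
Then 22 full months totalling 669 days.
August 1–3, 1890: 3 days.
Total: 13 + 669 + 3 = 685 days.
685 mod 7 = 6, so 6 days after Monday is Sunday.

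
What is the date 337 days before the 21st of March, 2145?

the 18th of April, 2144

Count 337 days before March 21, 2145:
April 2144: 30 − 18 = 12 days remain.
Then 10 full months totalling 304 days.
March 1–21, 2145: 21 days.
Residual: 337 days.
Total: 337 days.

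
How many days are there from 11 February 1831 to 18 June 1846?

From February 11, 1831 to February 11, 1846: 15 years, of which 4 contain a Feb 29 — 11×365 + 4×366 = 5479 days.
February 1846: 28 − 11 = 17 days remain (1846 is not a leap year, so February has 28 days).
Then March (31), April (30), May (31): 31 + 30 + 31 = 92 days.
June 1–18, 1846: 18 days.
Residual: 127 days.
Total: 5606 days.

5606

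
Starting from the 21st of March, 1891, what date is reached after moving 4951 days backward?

the 30th of August, 1877

Count 4951 days before March 21, 1891:
From August 30, 1877 to August 30, 1890: 13 years, of which 3 contain a Feb 29 — 10×365 + 3×366 = 4748 days.
August 1890: 31 − 30 = 1 day remains.
Then September (30), October (31), November (30), December (31), January (31), February 1891 (28): 30 + 31 + 30 + 31 + 31 + 28 = 181 days.
March 1–21, 1891: 21 days.
Residual: 203 days.
Total: 4951 days.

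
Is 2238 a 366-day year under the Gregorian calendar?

No

2238 is not a leap year.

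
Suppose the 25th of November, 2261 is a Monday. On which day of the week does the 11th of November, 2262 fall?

Tuesday

November 2261: 30 − 25 = 5 days remain.
Then 11 full months totalling 335 days.
November 1–11, 2262: 11 days.
Residual: 351 days.
Total: 351 days.
351 mod 7 = 1, so 1 day after Monday is Tuesday.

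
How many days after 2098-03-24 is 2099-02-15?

Day-of-year of March 24, 2098: 83.
Day-of-year of February 15, 2099: 46.
2098 has 365 days, so 365 − 83 = 282 days remain in 2098.
Total: 282 + 46 = 328 days.

328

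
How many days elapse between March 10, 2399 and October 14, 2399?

March 2399: 31 − 10 = 21 days remain.
Then April (30), May (31), June (30), July (31), August (31), September (30): 30 + 31 + 30 + 31 + 31 + 30 = 183 days.
October 1–14, 2399: 14 days.
Total: 21 + 183 + 14 = 218 days.

218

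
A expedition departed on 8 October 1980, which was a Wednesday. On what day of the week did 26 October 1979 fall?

Count forward from the earlier date (October 26, 1979) to the later (October 8, 1980):
October 1979: 31 − 26 = 5 days remain.
Then 11 full months totalling 335 days.
October 1–8, 1980: 8 days.
Residual: 348 days.
Total: 348 days.
348 mod 7 = 5, so 5 days before Wednesday is Friday.

Friday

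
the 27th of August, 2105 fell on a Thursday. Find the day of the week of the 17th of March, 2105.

Tuesday

Count forward from the earlier date (March 17, 2105) to the later (August 27, 2105):
March 2105: 31 − 17 = 14 days remain.
Then April (30), May (31), June (30), July (31): 30 + 31 + 30 + 31 = 122 days.
August 1–27, 2105: 27 days.
Total: 14 + 122 + 27 = 163 days.
163 mod 7 = 2, so 2 days before Thursday is Tuesday.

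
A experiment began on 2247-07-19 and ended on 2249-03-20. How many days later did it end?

July 2247: 31 − 19 = 12 days remain.
Then 19 full months totalling 578 days.
March 1–20, 2249: 20 days.
Total: 12 + 578 + 20 = 610 days.

610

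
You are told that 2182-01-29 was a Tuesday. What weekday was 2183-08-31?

Day-of-year of January 29, 2182: 29.
Day-of-year of August 31, 2183: 243.
2182 has 365 days, so 365 − 29 = 336 days remain in 2182.
Total: 336 + 243 = 579 days.
579 mod 7 = 5, so 5 days after Tuesday is Sunday.

Sunday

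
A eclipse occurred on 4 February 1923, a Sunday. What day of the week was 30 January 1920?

Friday

Count forward from the earlier date (January 30, 1920) to the later (February 4, 1923):
Day-of-year of January 30, 1920: 30.
Day-of-year of February 4, 1923: 35.
1920 has 366 days, so 366 − 30 = 336 days remain in 1920.
Full years: 1921: 365; 1922: 365. Sum = 730.
Total: 336 + 730 + 35 = 1101 days.
1101 mod 7 = 2, so 2 days before Sunday is Friday.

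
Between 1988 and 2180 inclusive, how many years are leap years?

Years divisible by 4: 1988, 1992, …, 2180 — 49 in all.
Of these, 2100 is divisible by 100 but not 400, so not leap.
2000 is divisible by 400, so still leap.
Leap years: 49 − 1 = 48.

48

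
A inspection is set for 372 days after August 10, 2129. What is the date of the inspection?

August 17, 2130

Count 372 days after August 10, 2129:
August 10, 2129 → August 10, 2130: 365 days.
Within August 2130: 17 − 10 = 7 days.
Total: 372 days.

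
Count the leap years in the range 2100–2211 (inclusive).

26

Years divisible by 4: 2100, 2104, …, 2208 — 28 in all.
Of these, 2100, 2200 are divisible by 100 but not 400, so not leap.
Leap years: 28 − 2 = 26.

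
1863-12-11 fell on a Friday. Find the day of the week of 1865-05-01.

Monday

December 11, 1863 → December 11, 1864: 366 days (1864 is a leap year).
December 1864: 31 − 11 = 20 days remain.
Then January (31), February 1865 (28), March (31), April (30): 31 + 28 + 31 + 30 = 120 days.
May 1, 1865: 1 day.
Residual: 141 days.
Total: 507 days.
507 mod 7 = 3, so 3 days after Friday is Monday.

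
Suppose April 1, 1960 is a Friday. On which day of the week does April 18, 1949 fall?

Monday

Count forward from the earlier date (April 18, 1949) to the later (April 1, 1960):
From April 18, 1949 to April 18, 1959: 10 years, of which 2 contain a Feb 29 — 8×365 + 2×366 = 3652 days.
April 1959: 30 − 18 = 12 days remain.
Then 11 full months totalling 336 days.
April 1, 1960: 1 day.
Residual: 349 days.
Total: 4001 days.
4001 mod 7 = 4, so 4 days before Friday is Monday.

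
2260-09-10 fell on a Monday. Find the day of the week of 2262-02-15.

Day-of-year of September 10, 2260: 254.
Day-of-year of February 15, 2262: 46.
2260 has 366 days, so 366 − 254 = 112 days remain in 2260.
Full years: 2261: 365. Sum = 365.
Total: 112 + 365 + 46 = 523 days.
523 mod 7 = 5, so 5 days after Monday is Saturday.

Saturday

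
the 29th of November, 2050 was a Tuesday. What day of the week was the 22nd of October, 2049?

Friday

Count forward from the earlier date (October 22, 2049) to the later (November 29, 2050):
October 22, 2049 → October 22, 2050: 365 days.
October 2050: 31 − 22 = 9 days remain.
November 1–29, 2050: 29 days.
Residual: 38 days.
Total: 403 days.
403 mod 7 = 4, so 4 days before Tuesday is Friday.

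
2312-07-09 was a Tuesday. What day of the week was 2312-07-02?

Count forward from the earlier date (July 2, 2312) to the later (July 9, 2312):
Within July 2312: 9 − 2 = 7 days.
7 is a multiple of 7, so 2312-07-02 falls on the same weekday: Tuesday.

Tuesday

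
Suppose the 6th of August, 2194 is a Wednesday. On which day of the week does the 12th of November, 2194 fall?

August 2194: 31 − 6 = 25 days remain.
Then September (30), October (31): 30 + 31 = 61 days.
November 1–12, 2194: 12 days.
Total: 25 + 61 + 12 = 98 days.
98 is a multiple of 7, so the 12th of November, 2194 falls on the same weekday: Wednesday.

Wednesday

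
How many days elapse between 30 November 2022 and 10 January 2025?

Day-of-year of November 30, 2022: 334.
Day-of-year of January 10, 2025: 10.
2022 has 365 days, so 365 − 334 = 31 days remain in 2022.
Full years: 2023: 365; 2024: 366. Sum = 731.
Total: 31 + 731 + 10 = 772 days.

772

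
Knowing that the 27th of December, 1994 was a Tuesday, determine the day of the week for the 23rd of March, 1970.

Monday

Count forward from the earlier date (March 23, 1970) to the later (December 27, 1994):
From March 23, 1970 to March 23, 1994: 24 years, of which 6 contain a Feb 29 — 18×365 + 6×366 = 8766 days.
March 1994: 31 − 23 = 8 days remain.
Then April (30), May (31), June (30), July (31), August (31), September (30), October (31), November (30): 30 + 31 + 30 + 31 + 31 + 30 + 31 + 30 = 244 days.
December 1–27, 1994: 27 days.
Residual: 279 days.
Total: 9045 days.
9045 mod 7 = 1, so 1 day before Tuesday is Monday.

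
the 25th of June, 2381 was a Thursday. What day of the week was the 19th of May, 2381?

Tuesday

Count forward from the earlier date (May 19, 2381) to the later (June 25, 2381):
May 2381: 31 − 19 = 12 days remain.
June 1–25, 2381: 25 days.
Total: 12 + 25 = 37 days.
37 mod 7 = 2, so 2 days before Thursday is Tuesday.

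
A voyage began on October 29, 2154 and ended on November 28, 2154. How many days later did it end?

October 2154: 31 − 29 = 2 days remain.
November 1–28, 2154: 28 days.
Total: 2 + 28 = 30 days.

30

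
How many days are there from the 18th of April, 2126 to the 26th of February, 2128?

Day-of-year of April 18, 2126: 108.
Day-of-year of February 26, 2128: 57.
2126 has 365 days, so 365 − 108 = 257 days remain in 2126.
Full years: 2127: 365. Sum = 365.
Total: 257 + 365 + 57 = 679 days.

679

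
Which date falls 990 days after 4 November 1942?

21 July 1945

Count 990 days after November 4, 1942:
November 4, 1942 → November 4, 1943: 365 days.
November 4, 1943 → November 4, 1944: 366 days (1944 is a leap year).
November 1944: 30 − 4 = 26 days remain.
Then December (31), January (31), February 1945 (28), March (31), April (30), May (31), June (30): 31 + 31 + 28 + 31 + 30 + 31 + 30 = 212 days.
July 1–21, 1945: 21 days.
Residual: 259 days.
Total: 990 days.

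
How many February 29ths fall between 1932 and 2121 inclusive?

47

Years divisible by 4: 1932, 1936, …, 2120 — 48 in all.
Of these, 2100 is divisible by 100 but not 400, so not leap.
2000 is divisible by 400, so still leap.
Leap years: 48 − 1 = 47.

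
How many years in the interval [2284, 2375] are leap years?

22

Years divisible by 4: 2284, 2288, …, 2372 — 23 in all.
Of these, 2300 is divisible by 100 but not 400, so not leap.
Leap years: 23 − 1 = 22.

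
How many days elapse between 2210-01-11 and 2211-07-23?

558

Day-of-year of January 11, 2210: 11.
Day-of-year of July 23, 2211: 204.
2210 has 365 days, so 365 − 11 = 354 days remain in 2210.
Total: 354 + 204 = 558 days.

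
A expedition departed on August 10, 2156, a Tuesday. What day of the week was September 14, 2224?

Tuesday

Day-of-year of August 10, 2156: 223.
Day-of-year of September 14, 2224: 258.
2156 has 366 days, so 366 − 223 = 143 days remain in 2156.
Full years 2157–2223: 52 common + 15 leap = 52×365 + 15×366 = 24470 days.
Total: 143 + 24470 + 258 = 24871 days.
24871 is a multiple of 7, so September 14, 2224 falls on the same weekday: Tuesday.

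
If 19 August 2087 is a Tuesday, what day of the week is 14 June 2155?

Saturday

Day-of-year of August 19, 2087: 231.
Day-of-year of June 14, 2155: 165.
2087 has 365 days, so 365 − 231 = 134 days remain in 2087.
Full years 2088–2154: 51 common + 16 leap = 51×365 + 16×366 = 24471 days.
Total: 134 + 24471 + 165 = 24770 days.
24770 mod 7 = 4, so 4 days after Tuesday is Saturday.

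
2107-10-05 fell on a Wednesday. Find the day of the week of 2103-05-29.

Tuesday

Count forward from the earlier date (May 29, 2103) to the later (October 5, 2107):
May 29, 2103 → May 29, 2104: 366 days (2104 is a leap year).
May 29, 2104 → May 29, 2105: 365 days.
May 29, 2105 → May 29, 2106: 365 days.
May 29, 2106 → May 29, 2107: 365 days.
May 2107: 31 − 29 = 2 days remain.
Then June (30), July (31), August (31), September (30): 30 + 31 + 31 + 30 = 122 days.
October 1–5, 2107: 5 days.
Residual: 129 days.
Total: 1590 days.
1590 mod 7 = 1, so 1 day before Wednesday is Tuesday.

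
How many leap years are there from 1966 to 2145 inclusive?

Years divisible by 4: 1968, 1972, …, 2144 — 45 in all.
Of these, 2100 is divisible by 100 but not 400, so not leap.
2000 is divisible by 400, so still leap.
Leap years: 45 − 1 = 44.

44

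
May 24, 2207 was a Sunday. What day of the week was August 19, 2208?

Friday

May 2207: 31 − 24 = 7 days remain.
Then 14 full months totalling 427 days.
August 1–19, 2208: 19 days.
Total: 7 + 427 + 19 = 453 days.
453 mod 7 = 5, so 5 days after Sunday is Friday.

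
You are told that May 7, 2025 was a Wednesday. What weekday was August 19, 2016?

Count forward from the earlier date (August 19, 2016) to the later (May 7, 2025):
Day-of-year of August 19, 2016: 232.
Day-of-year of May 7, 2025: 127.
2016 has 366 days, so 366 − 232 = 134 days remain in 2016.
Full years 2017–2024: 6 common + 2 leap = 6×365 + 2×366 = 2922 days.
Total: 134 + 2922 + 127 = 3183 days.
3183 mod 7 = 5, so 5 days before Wednesday is Friday.

Friday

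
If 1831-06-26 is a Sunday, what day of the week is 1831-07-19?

Tuesday

June 1831: 30 − 26 = 4 days remain.
July 1–19, 1831: 19 days.
Total: 4 + 19 = 23 days.
23 mod 7 = 2, so 2 days after Sunday is Tuesday.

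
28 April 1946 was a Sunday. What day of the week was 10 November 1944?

Friday

Count forward from the earlier date (November 10, 1944) to the later (April 28, 1946):
November 1944: 30 − 10 = 20 days remain.
Then 16 full months totalling 486 days.
April 1–28, 1946: 28 days.
Total: 20 + 486 + 28 = 534 days.
534 mod 7 = 2, so 2 days before Sunday is Friday.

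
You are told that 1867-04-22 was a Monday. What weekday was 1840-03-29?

Count forward from the earlier date (March 29, 1840) to the later (April 22, 1867):
Day-of-year of March 29, 1840: 89.
Day-of-year of April 22, 1867: 112.
1840 has 366 days, so 366 − 89 = 277 days remain in 1840.
Full years 1841–1866: 20 common + 6 leap = 20×365 + 6×366 = 9496 days.
Total: 277 + 9496 + 112 = 9885 days.
9885 mod 7 = 1, so 1 day before Monday is Sunday.

Sunday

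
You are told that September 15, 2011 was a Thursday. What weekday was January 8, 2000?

Count forward from the earlier date (January 8, 2000) to the later (September 15, 2011):
From January 8, 2000 to January 8, 2011: 11 years, of which 3 contain a Feb 29 — 8×365 + 3×366 = 4018 days.
(2000 is a leap year (divisible by 400).)
January 2011: 31 − 8 = 23 days remain.
Then February 2011 (28), March (31), April (30), May (31), June (30), July (31), August (31): 28 + 31 + 30 + 31 + 30 + 31 + 31 = 212 days.
September 1–15, 2011: 15 days.
Residual: 250 days.
Total: 4268 days.
4268 mod 7 = 5, so 5 days before Thursday is Saturday.

Saturday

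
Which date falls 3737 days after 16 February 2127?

11 May 2137

Count 3737 days after February 16, 2127:
Day-of-year of February 16, 2127: 47.
Day-of-year of May 11, 2137: 131.
2127 has 365 days, so 365 − 47 = 318 days remain in 2127.
Full years 2128–2136: 6 common + 3 leap = 6×365 + 3×366 = 3288 days.
Total: 318 + 3288 + 131 = 3737 days.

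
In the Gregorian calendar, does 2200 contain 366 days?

2200 is not a leap year (divisible by 100 but not 400).

No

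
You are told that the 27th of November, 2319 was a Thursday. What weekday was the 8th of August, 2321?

Day-of-year of November 27, 2319: 331.
Day-of-year of August 8, 2321: 220.
2319 has 365 days, so 365 − 331 = 34 days remain in 2319.
Full years: 2320: 366. Sum = 366.
Total: 34 + 366 + 220 = 620 days.
620 mod 7 = 4, so 4 days after Thursday is Monday.

Monday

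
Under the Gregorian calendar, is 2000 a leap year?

2000 is a leap year (divisible by 400).

Yes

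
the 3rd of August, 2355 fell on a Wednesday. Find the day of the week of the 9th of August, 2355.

Tuesday

Within August 2355: 9 − 3 = 6 days.
6 mod 7 = 6, so 6 days after Wednesday is Tuesday.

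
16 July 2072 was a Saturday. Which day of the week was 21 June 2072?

Tuesday

Count forward from the earlier date (June 21, 2072) to the later (July 16, 2072):
June 2072: 30 − 21 = 9 days remain.
July 1–16, 2072: 16 days.
Total: 9 + 16 = 25 days.
25 mod 7 = 4, so 4 days before Saturday is Tuesday.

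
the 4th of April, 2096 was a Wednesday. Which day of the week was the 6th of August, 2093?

Count forward from the earlier date (August 6, 2093) to the later (April 4, 2096):
Day-of-year of August 6, 2093: 218.
Day-of-year of April 4, 2096: 95.
2093 has 365 days, so 365 − 218 = 147 days remain in 2093.
Full years: 2094: 365; 2095: 365. Sum = 730.
Total: 147 + 730 + 95 = 972 days.
972 mod 7 = 6, so 6 days before Wednesday is Thursday.

Thursday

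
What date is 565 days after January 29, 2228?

August 16, 2229

Count 565 days after January 29, 2228:
Day-of-year of January 29, 2228: 29.
Day-of-year of August 16, 2229: 228.
2228 has 366 days, so 366 − 29 = 337 days remain in 2228.
Total: 337 + 228 = 565 days.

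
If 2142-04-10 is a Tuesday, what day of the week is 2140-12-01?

Count forward from the earlier date (December 1, 2140) to the later (April 10, 2142):
December 1, 2140 → December 1, 2141: 365 days.
December 2141: 31 − 1 = 30 days remain.
Then January (31), February 2142 (28), March (31): 31 + 28 + 31 = 90 days.
April 1–10, 2142: 10 days.
Residual: 130 days.
Total: 495 days.
495 mod 7 = 5, so 5 days before Tuesday is Thursday.

Thursday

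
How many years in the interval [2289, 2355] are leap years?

15

Years divisible by 4: 2292, 2296, …, 2352 — 16 in all.
Of these, 2300 is divisible by 100 but not 400, so not leap.
Leap years: 16 − 1 = 15.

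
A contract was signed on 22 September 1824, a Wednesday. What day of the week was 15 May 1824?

Saturday

Count forward from the earlier date (May 15, 1824) to the later (September 22, 1824):
May 1824: 31 − 15 = 16 days remain.
Then June (30), July (31), August (31): 30 + 31 + 31 = 92 days.
September 1–22, 1824: 22 days.
Total: 16 + 92 + 22 = 130 days.
130 mod 7 = 4, so 4 days before Wednesday is Saturday.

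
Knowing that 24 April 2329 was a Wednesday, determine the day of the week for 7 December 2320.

Tuesday

Count forward from the earlier date (December 7, 2320) to the later (April 24, 2329):
From December 7, 2320 to December 7, 2328: 8 years, of which 2 contain a Feb 29 — 6×365 + 2×366 = 2922 days.
December 2328: 31 − 7 = 24 days remain.
Then January (31), February 2329 (28), March (31): 31 + 28 + 31 = 90 days.
April 1–24, 2329: 24 days.
Residual: 138 days.
Total: 3060 days.
3060 mod 7 = 1, so 1 day before Wednesday is Tuesday.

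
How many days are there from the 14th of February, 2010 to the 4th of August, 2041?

11494

From February 14, 2010 to February 14, 2041: 31 years, of which 8 contain a Feb 29 — 23×365 + 8×366 = 11323 days.
February 2041: 28 − 14 = 14 days remain (2041 is not a leap year, so February has 28 days).
Then March (31), April (30), May (31), June (30), July (31): 31 + 30 + 31 + 30 + 31 = 153 days.
August 1–4, 2041: 4 days.
Residual: 171 days.
Total: 11494 days.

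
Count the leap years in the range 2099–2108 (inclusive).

Years divisible by 4 in [2099, 2108]: 2100, 2104, 2108.
Of these, 2100 is divisible by 100 but not 400, so not leap.
Leap years: 3 − 1 = 2.

2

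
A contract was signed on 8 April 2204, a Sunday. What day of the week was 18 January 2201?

Count forward from the earlier date (January 18, 2201) to the later (April 8, 2204):
January 18, 2201 → January 18, 2202: 365 days.
January 18, 2202 → January 18, 2203: 365 days.
January 18, 2203 → January 18, 2204: 365 days.
January 2204: 31 − 18 = 13 days remain.
Then February 2204 (29), March (31): 29 + 31 = 60 days.
April 1–8, 2204: 8 days.
Residual: 81 days.
Total: 1176 days.
1176 is a multiple of 7, so 18 January 2201 falls on the same weekday: Sunday.

Sunday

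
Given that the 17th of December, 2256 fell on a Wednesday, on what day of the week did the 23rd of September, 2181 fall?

Sunday

Count forward from the earlier date (September 23, 2181) to the later (December 17, 2256):
From September 23, 2181 to September 23, 2256: 75 years, of which 18 contain a Feb 29 — 57×365 + 18×366 = 27393 days.
(2200 is not a leap year (divisible by 100 but not 400).)
September 2256: 30 − 23 = 7 days remain.
Then October (31), November (30): 31 + 30 = 61 days.
December 1–17, 2256: 17 days.
Residual: 85 days.
Total: 27478 days.
27478 mod 7 = 3, so 3 days before Wednesday is Sunday.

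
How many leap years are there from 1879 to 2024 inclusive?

36

Years divisible by 4: 1880, 1884, …, 2024 — 37 in all.
Of these, 1900 is divisible by 100 but not 400, so not leap.
2000 is divisible by 400, so still leap.
Leap years: 37 − 1 = 36.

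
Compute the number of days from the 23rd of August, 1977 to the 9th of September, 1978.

Day-of-year of August 23, 1977: 235.
Day-of-year of September 9, 1978: 252.
1977 has 365 days, so 365 − 235 = 130 days remain in 1977.
Total: 130 + 252 = 382 days.

382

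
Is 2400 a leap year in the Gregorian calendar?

2400 is a leap year (divisible by 400).

Yes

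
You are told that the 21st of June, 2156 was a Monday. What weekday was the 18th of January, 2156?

Sunday

Count forward from the earlier date (January 18, 2156) to the later (June 21, 2156):
January 2156: 31 − 18 = 13 days remain.
Then February 2156 (29), March (31), April (30), May (31): 29 + 31 + 30 + 31 = 121 days.
June 1–21, 2156: 21 days.
Total: 13 + 121 + 21 = 155 days.
155 mod 7 = 1, so 1 day before Monday is Sunday.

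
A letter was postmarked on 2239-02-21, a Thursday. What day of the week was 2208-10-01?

Count forward from the earlier date (October 1, 2208) to the later (February 21, 2239):
Day-of-year of October 1, 2208: 275.
Day-of-year of February 21, 2239: 52.
2208 has 366 days, so 366 − 275 = 91 days remain in 2208.
Full years 2209–2238: 23 common + 7 leap = 23×365 + 7×366 = 10957 days.
Total: 91 + 10957 + 52 = 11100 days.
11100 mod 7 = 5, so 5 days before Thursday is Saturday.

Saturday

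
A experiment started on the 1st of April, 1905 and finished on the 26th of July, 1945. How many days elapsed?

14726

Day-of-year of April 1, 1905: 91.
Day-of-year of July 26, 1945: 207.
1905 has 365 days, so 365 − 91 = 274 days remain in 1905.
Full years 1906–1944: 29 common + 10 leap = 29×365 + 10×366 = 14245 days.
Total: 274 + 14245 + 207 = 14726 days.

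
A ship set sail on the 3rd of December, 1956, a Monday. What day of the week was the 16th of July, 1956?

Count forward from the earlier date (July 16, 1956) to the later (December 3, 1956):
July 1956: 31 − 16 = 15 days remain.
Then August (31), September (30), October (31), November (30): 31 + 30 + 31 + 30 = 122 days.
December 1–3, 1956: 3 days.
Total: 15 + 122 + 3 = 140 days.
140 is a multiple of 7, so the 16th of July, 1956 falls on the same weekday: Monday.

Monday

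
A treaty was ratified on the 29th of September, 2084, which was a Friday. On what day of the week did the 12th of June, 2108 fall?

Day-of-year of September 29, 2084: 273.
Day-of-year of June 12, 2108: 164.
2084 has 366 days, so 366 − 273 = 93 days remain in 2084.
Full years 2085–2107: 19 common + 4 leap = 19×365 + 4×366 = 8399 days.
Total: 93 + 8399 + 164 = 8656 days.
8656 mod 7 = 4, so 4 days after Friday is Tuesday.

Tuesday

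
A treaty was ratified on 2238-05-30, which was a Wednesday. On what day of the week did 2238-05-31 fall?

Within May 2238: 31 − 30 = 1 day.
1 mod 7 = 1, so 1 day after Wednesday is Thursday.

Thursday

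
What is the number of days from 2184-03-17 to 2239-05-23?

20154

Day-of-year of March 17, 2184: 77.
Day-of-year of May 23, 2239: 143.
2184 has 366 days, so 366 − 77 = 289 days remain in 2184.
Full years 2185–2238: 42 common + 12 leap = 42×365 + 12×366 = 19722 days.
Total: 289 + 19722 + 143 = 20154 days.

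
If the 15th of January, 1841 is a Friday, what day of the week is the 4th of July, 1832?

Count forward from the earlier date (July 4, 1832) to the later (January 15, 1841):
From July 4, 1832 to July 4, 1840: 8 years, of which 2 contain a Feb 29 — 6×365 + 2×366 = 2922 days.
July 1840: 31 − 4 = 27 days remain.
Then August (31), September (30), October (31), November (30), December (31): 31 + 30 + 31 + 30 + 31 = 153 days.
January 1–15, 1841: 15 days.
Residual: 195 days.
Total: 3117 days.
3117 mod 7 = 2, so 2 days before Friday is Wednesday.

Wednesday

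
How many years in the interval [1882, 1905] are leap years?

Years divisible by 4 in [1882, 1905]: 1884, 1888, 1892, 1896, 1900, 1904.
Of these, 1900 is divisible by 100 but not 400, so not leap.
Leap years: 6 − 1 = 5.

5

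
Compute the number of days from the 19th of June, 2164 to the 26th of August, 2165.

433

Day-of-year of June 19, 2164: 171.
Day-of-year of August 26, 2165: 238.
2164 has 366 days, so 366 − 171 = 195 days remain in 2164.
Total: 195 + 238 = 433 days.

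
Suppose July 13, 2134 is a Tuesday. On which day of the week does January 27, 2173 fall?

Wednesday

Day-of-year of July 13, 2134: 194.
Day-of-year of January 27, 2173: 27.
2134 has 365 days, so 365 − 194 = 171 days remain in 2134.
Full years 2135–2172: 28 common + 10 leap = 28×365 + 10×366 = 13880 days.
Total: 171 + 13880 + 27 = 14078 days.
14078 mod 7 = 1, so 1 day after Tuesday is Wednesday.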